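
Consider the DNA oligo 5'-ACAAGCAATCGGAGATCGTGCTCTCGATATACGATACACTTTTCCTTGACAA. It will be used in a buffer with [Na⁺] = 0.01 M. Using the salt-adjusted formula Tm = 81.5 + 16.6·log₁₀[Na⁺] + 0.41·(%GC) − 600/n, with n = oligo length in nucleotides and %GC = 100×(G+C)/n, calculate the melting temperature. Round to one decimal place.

54.1°C

Length n = 52. Base counts: G=9, T=14, A=16, C=13
G+C = 22, so %GC = 22/52 × 100 = 42.308%
Salt term: 16.6 × (-2) = -33.2
GC term: 0.41 × 42.308 = 17.346; length term: −600/52 = −11.538
Tm = 81.5 + (-33.2) + 17.346 − 11.538 = 54.108 → 54.1°C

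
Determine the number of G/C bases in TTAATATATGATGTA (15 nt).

Scanning the sequence gives G=2, A=6, C=0, T=7.
Total G or C: 2 + 0 = 2

2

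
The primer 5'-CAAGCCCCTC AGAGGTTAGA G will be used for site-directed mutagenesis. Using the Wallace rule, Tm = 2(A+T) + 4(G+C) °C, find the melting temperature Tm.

66°C

Scanning the sequence gives A=6, G=6, T=3, C=6.
AT pairs contribute 9, GC pairs contribute 12.
Tm = 4·12 + 2·9 = 48 + 18 = 66°C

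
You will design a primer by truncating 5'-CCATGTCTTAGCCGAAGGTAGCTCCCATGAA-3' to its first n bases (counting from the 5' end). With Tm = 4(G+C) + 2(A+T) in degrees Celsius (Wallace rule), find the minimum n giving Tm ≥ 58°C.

First 18 bases: CCATGTCTTAGCCGAAGG → Tm = 56°C (< 58°C)
First 19 bases: CCATGTCTTAGCCGAAGGT → Tm = 58°C (≥ 58°C)
Since every base adds ≥2°C, Tm only increases with n, so the threshold is first crossed at n = 19.

n = 19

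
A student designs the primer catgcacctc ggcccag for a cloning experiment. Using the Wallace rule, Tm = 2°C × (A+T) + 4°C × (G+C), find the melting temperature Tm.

G=4, A=3, T=2, C=8
AT pairs contribute 5, GC pairs contribute 12.
Tm = 4·12 + 2·5 = 48 + 10 = 58°C

58°C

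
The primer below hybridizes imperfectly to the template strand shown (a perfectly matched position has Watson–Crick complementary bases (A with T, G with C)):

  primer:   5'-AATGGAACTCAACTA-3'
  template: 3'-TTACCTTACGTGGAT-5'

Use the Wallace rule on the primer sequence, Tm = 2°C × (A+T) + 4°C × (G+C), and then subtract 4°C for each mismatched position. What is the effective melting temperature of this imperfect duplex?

28°C

Primer base counts: A=7, T=3, G=2, C=3 → A+T=10, G+C=5
Perfect-match Tm = 2(10) + 4(5) = 20 + 20 = 40°C
Mismatches (positions where the bases are not complementary): 3 (at positions 8, 9, 12)
Effective Tm = 40 − 3×4 = 40 − 12 = 28°C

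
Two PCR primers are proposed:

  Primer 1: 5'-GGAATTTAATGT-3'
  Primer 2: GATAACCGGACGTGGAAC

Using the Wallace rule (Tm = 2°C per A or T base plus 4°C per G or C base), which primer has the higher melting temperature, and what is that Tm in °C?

Primer 2, 56°C

Primer 1: A+T=9, G+C=3 → Tm = 2(9)+4(3) = 30°C
Primer 2: A+T=8, G+C=10 → Tm = 2(8)+4(10) = 56°C
30°C vs 56°C → primer 2 is higher.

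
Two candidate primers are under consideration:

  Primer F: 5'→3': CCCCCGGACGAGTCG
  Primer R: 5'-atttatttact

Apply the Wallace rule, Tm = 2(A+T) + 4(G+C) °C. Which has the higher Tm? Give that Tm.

Primer F: A+T=3, G+C=12 → Tm = 2(3)+4(12) = 54°C
Primer R: A+T=10, G+C=1 → Tm = 2(10)+4(1) = 24°C
54°C vs 24°C → primer F is higher.

Primer F, 54°C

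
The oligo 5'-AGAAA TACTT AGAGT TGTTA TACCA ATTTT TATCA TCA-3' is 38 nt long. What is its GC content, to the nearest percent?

Counting bases: A=14, T=15, G=4, C=5
G+C = 4 + 5 = 9 out of 38 bases
%GC = 9/38 × 100 = 23.68% ≈ 24%

24%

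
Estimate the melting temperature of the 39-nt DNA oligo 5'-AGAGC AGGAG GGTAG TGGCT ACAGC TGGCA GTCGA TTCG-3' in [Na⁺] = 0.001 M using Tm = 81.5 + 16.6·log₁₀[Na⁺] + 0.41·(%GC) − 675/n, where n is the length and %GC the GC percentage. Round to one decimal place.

38.6°C

Length n = 39. Counting bases: C=7, T=7, G=16, A=9
G+C = 23, so %GC = 23/39 × 100 = 58.974%
Salt term: 16.6 × (-3) = -49.8
GC term: 0.41 × 58.974 = 24.179; length term: −675/39 = −17.308
Tm = 81.5 + (-49.8) + 24.179 − 17.308 = 38.571 → 38.6°C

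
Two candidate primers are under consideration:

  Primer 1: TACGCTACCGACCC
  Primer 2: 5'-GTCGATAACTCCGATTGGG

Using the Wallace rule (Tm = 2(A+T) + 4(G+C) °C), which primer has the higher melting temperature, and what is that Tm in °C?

Primer 2, 58°C

Primer 1: A+T=5, G+C=9 → Tm = 2(5)+4(9) = 46°C
Primer 2: A+T=9, G+C=10 → Tm = 2(9)+4(10) = 58°C
46°C vs 58°C → primer 2 is higher.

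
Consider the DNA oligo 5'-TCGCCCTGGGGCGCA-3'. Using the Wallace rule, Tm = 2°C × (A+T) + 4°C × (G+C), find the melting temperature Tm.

Base counts: A=1, G=6, T=2, C=6
So N_AT = 3 and N_GC = 12.
Tm = 4·12 + 2·3 = 48 + 6 = 54°C

54°C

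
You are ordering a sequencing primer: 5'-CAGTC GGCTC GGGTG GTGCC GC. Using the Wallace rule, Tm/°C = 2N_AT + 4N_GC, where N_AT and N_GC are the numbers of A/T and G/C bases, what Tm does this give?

78°C

Counting bases: A=1, C=7, G=10, T=4
A+T = 5, G+C = 17
Tm = 2(5) + 4(17) = 10 + 68 = 78°C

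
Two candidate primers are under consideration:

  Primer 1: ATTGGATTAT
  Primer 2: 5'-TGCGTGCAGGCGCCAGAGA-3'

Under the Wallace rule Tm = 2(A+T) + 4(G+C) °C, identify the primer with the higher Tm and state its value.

Primer 1: A+T=8, G+C=2 → Tm = 2(8)+4(2) = 24°C
Primer 2: A+T=6, G+C=13 → Tm = 2(6)+4(13) = 64°C
24°C vs 64°C → primer 2 is higher.

Primer 2, 64°C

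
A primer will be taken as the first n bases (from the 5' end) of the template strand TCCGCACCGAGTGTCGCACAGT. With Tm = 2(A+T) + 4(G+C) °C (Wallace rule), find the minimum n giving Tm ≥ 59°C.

n = 18

First 17 bases: TCCGCACCGAGTGTCGC → Tm = 58°C (< 59°C)
First 18 bases: TCCGCACCGAGTGTCGCA → Tm = 60°C (≥ 59°C)
Each additional base adds 2°C (A/T) or 4°C (G/C), so Tm is non-decreasing in n; n = 18 is the first length to reach 59°C.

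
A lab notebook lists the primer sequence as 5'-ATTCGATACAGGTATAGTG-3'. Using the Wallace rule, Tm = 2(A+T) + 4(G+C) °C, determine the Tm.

52°C

C=2, T=6, G=5, A=6
AT pairs contribute 12, GC pairs contribute 7.
Tm = 4·7 + 2·12 = 28 + 24 = 52°C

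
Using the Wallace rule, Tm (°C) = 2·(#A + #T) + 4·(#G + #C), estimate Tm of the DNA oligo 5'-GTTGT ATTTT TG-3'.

30°C

Counting bases: A=1, C=0, T=8, G=3
So N_AT = 9 and N_GC = 3.
Tm = 4·3 + 2·9 = 12 + 18 = 30°C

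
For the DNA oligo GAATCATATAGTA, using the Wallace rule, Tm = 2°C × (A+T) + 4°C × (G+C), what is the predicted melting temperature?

Base counts: C=1, A=6, T=4, G=2
A+T = 10, G+C = 3
Tm = 2×10 + 4×3 = 32°C

32°C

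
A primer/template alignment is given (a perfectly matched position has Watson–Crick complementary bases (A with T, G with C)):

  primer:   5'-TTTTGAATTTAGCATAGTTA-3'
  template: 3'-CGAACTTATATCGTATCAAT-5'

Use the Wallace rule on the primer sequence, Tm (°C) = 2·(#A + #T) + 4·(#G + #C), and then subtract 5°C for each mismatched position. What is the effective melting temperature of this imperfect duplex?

33°C

Primer base counts: A=6, T=10, G=3, C=1 → A+T=16, G+C=4
Perfect-match Tm = 2(16) + 4(4) = 32 + 16 = 48°C
Mismatches (positions where the bases are not complementary): 3 (at positions 1, 2, 9)
Effective Tm = 48 − 3×5 = 48 − 15 = 33°C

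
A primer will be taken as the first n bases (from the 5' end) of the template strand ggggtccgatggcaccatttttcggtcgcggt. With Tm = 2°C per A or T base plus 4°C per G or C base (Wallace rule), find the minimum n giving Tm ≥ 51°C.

First 14 bases: GGGGTCCGATGGCA → Tm = 48°C (< 51°C)
First 15 bases: GGGGTCCGATGGCAC → Tm = 52°C (≥ 51°C)
Since every base adds ≥2°C, Tm only increases with n, so the threshold is first crossed at n = 15.

n = 15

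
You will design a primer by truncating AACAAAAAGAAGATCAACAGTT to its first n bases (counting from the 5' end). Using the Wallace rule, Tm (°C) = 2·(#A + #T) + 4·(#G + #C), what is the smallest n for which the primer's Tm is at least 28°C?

n = 12

First 11 bases: AACAAAAAGAA → Tm = 26°C (< 28°C)
First 12 bases: AACAAAAAGAAG → Tm = 30°C (≥ 28°C)
Each additional base adds 2°C (A/T) or 4°C (G/C), so Tm is non-decreasing in n; n = 12 is the first length to reach 28°C.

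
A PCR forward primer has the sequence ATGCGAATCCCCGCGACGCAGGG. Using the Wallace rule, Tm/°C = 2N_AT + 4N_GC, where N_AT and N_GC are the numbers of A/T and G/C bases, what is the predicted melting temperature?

78°C

Base counts: A=5, C=8, G=8, T=2
So N_AT = 7 and N_GC = 16.
Tm = 2(7) + 4(16) = 14 + 64 = 78°C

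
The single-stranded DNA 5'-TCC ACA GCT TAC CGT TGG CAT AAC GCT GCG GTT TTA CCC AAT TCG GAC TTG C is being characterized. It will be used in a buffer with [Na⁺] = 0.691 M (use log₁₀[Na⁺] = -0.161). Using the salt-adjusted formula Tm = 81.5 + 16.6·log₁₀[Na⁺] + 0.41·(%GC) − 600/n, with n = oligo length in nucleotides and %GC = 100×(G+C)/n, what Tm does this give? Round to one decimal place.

88.6°C

Length n = 52. Counting bases: C=16, T=15, G=11, A=10
G+C = 27, so %GC = 27/52 × 100 = 51.923%
Salt term: 16.6 × (-0.161) = -2.673
GC term: 0.41 × 51.923 = 21.288; length term: −600/52 = −11.538
Tm = 81.5 + (-2.673) + 21.288 − 11.538 = 88.577 → 88.6°C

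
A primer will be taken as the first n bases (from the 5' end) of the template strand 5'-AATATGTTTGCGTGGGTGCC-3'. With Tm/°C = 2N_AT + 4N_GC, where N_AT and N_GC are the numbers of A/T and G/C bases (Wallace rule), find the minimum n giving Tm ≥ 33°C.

n = 13

First 12 bases: AATATGTTTGCG → Tm = 32°C (< 33°C)
First 13 bases: AATATGTTTGCGT → Tm = 34°C (≥ 33°C)
Each additional base adds 2°C (A/T) or 4°C (G/C), so Tm is non-decreasing in n; n = 13 is the first length to reach 33°C.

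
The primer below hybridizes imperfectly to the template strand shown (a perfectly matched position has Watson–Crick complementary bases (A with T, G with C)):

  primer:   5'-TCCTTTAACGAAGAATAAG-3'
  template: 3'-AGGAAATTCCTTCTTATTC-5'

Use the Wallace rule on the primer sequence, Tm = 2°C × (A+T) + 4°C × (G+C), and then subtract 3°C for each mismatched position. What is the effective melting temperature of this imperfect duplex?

47°C

Primer base counts: A=8, T=5, G=3, C=3 → A+T=13, G+C=6
Perfect-match Tm = 2(13) + 4(6) = 26 + 24 = 50°C
Mismatches (positions where the bases are not complementary): 1 (at position 9)
Effective Tm = 50 − 1×3 = 50 − 3 = 47°C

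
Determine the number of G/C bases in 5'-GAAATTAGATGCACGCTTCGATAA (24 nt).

9

Scanning the sequence gives T=6, A=9, G=5, C=4.
G+C = 5 + 4 = 9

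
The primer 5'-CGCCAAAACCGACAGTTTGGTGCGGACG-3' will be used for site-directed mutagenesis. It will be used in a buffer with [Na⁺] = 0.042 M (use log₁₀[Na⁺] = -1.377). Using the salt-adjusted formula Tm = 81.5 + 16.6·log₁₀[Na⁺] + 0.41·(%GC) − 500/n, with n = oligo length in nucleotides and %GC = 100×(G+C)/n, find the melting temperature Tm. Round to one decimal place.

Length n = 28. C=8, T=4, A=7, G=9
G+C = 17, so %GC = 17/28 × 100 = 60.714%
Salt term: 16.6 × (-1.377) = -22.858
GC term: 0.41 × 60.714 = 24.893; length term: −500/28 = −17.857
Tm = 81.5 + (-22.858) + 24.893 − 17.857 = 65.678 → 65.7°C

65.7°C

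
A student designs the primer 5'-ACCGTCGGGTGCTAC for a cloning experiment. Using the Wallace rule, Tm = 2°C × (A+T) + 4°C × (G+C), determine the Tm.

Counting bases: T=3, A=2, C=5, G=5
AT pairs contribute 5, GC pairs contribute 10.
Tm = 2×5 + 4×10 = 50°C

50°C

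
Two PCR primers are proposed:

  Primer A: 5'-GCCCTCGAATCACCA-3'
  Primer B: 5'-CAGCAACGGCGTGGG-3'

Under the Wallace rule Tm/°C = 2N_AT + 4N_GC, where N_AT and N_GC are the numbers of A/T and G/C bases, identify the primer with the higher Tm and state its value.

Primer A: A+T=6, G+C=9 → Tm = 2(6)+4(9) = 48°C
Primer B: A+T=4, G+C=11 → Tm = 2(4)+4(11) = 52°C
48°C vs 52°C → primer B is higher.

Primer B, 52°C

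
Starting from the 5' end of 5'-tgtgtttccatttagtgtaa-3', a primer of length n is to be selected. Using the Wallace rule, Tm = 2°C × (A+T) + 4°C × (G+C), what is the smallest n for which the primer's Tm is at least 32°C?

First 11 bases: TGTGTTTCCAT → Tm = 30°C (< 32°C)
First 12 bases: TGTGTTTCCATT → Tm = 32°C (≥ 32°C)
Each additional base adds 2°C (A/T) or 4°C (G/C), so Tm is non-decreasing in n; n = 12 is the first length to reach 32°C.

n = 12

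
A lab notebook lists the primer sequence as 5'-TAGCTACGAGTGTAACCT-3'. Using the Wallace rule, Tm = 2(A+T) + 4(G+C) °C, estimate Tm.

Counting bases: T=5, G=4, C=4, A=5
A+T = 10, G+C = 8
Tm = 2×10 + 4×8 = 52°C

52°C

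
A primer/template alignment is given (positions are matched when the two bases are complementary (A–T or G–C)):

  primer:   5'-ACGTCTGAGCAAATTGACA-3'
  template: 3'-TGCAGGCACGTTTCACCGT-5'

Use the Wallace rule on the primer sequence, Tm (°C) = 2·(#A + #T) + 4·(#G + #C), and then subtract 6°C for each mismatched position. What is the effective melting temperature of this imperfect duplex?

Primer base counts: A=7, T=4, G=4, C=4 → A+T=11, G+C=8
Perfect-match Tm = 2(11) + 4(8) = 22 + 32 = 54°C
Mismatches (positions where the bases are not complementary): 4 (at positions 6, 8, 14, 17)
Effective Tm = 54 − 4×6 = 54 − 24 = 30°C

30°C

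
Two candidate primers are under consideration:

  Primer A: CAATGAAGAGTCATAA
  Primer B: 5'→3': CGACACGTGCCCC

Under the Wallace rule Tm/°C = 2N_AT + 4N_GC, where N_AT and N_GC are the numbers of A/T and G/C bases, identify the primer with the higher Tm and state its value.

Primer A: A+T=11, G+C=5 → Tm = 2(11)+4(5) = 42°C
Primer B: A+T=3, G+C=10 → Tm = 2(3)+4(10) = 46°C
42°C vs 46°C → primer B is higher.

Primer B, 46°C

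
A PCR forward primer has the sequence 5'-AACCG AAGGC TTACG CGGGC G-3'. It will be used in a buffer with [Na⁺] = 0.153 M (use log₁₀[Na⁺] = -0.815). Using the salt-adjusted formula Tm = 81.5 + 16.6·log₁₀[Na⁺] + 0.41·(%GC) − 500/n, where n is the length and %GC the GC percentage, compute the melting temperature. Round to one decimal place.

Length n = 21. Counting bases: C=6, G=8, T=2, A=5
G+C = 14, so %GC = 14/21 × 100 = 66.667%
Salt term: 16.6 × (-0.815) = -13.529
GC term: 0.41 × 66.667 = 27.333; length term: −500/21 = −23.81
Tm = 81.5 + (-13.529) + 27.333 − 23.81 = 71.494 → 71.5°C

71.5°C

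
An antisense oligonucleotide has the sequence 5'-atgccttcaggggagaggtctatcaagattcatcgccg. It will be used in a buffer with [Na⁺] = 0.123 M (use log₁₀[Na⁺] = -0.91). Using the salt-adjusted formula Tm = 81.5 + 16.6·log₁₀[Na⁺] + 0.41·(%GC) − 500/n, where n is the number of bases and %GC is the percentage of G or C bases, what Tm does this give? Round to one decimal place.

Length n = 38. Base counts: T=9, G=11, A=9, C=9
G+C = 20, so %GC = 20/38 × 100 = 52.632%
Salt term: 16.6 × (-0.91) = -15.106
GC term: 0.41 × 52.632 = 21.579; length term: −500/38 = −13.158
Tm = 81.5 + (-15.106) + 21.579 − 13.158 = 74.815 → 74.8°C

74.8°C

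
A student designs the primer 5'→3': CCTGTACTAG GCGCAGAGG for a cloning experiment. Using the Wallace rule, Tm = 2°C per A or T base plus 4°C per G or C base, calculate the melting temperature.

62°C

Base counts: T=3, G=7, C=5, A=4
So N_AT = 7 and N_GC = 12.
Tm = 2(7) + 4(12) = 14 + 48 = 62°C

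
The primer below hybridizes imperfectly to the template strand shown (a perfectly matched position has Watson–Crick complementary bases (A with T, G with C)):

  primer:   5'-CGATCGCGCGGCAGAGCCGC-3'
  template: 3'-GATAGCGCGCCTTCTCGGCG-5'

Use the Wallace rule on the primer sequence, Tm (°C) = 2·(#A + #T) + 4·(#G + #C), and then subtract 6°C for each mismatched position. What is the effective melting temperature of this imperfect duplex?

Primer base counts: A=3, T=1, G=8, C=8 → A+T=4, G+C=16
Perfect-match Tm = 2(4) + 4(16) = 8 + 64 = 72°C
Mismatches (positions where the bases are not complementary): 2 (at positions 2, 12)
Effective Tm = 72 − 2×6 = 72 − 12 = 60°C

60°C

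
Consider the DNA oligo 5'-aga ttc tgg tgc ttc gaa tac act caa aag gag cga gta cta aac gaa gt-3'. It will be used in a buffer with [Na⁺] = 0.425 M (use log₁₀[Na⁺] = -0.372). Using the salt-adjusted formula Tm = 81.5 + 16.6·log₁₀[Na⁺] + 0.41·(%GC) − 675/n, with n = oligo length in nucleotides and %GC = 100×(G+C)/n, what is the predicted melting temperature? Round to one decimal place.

Length n = 50. T=11, A=18, G=12, C=9
G+C = 21, so %GC = 21/50 × 100 = 42%
Salt term: 16.6 × (-0.372) = -6.175
GC term: 0.41 × 42 = 17.22; length term: −675/50 = −13.5
Tm = 81.5 + (-6.175) + 17.22 − 13.5 = 79.045 → 79.0°C

79.0°C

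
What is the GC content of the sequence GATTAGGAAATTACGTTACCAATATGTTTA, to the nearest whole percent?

27%

Scanning the sequence gives C=3, G=5, T=11, A=11.
G+C = 5 + 3 = 8 out of 30 bases
%GC = 8/30 × 100 = 26.67% ≈ 27%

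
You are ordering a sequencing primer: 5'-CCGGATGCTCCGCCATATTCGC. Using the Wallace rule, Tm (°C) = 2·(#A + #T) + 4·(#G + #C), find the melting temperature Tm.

72°C

Base counts: A=3, C=9, T=5, G=5
A+T = 8, G+C = 14
Tm = 2(8) + 4(14) = 16 + 56 = 72°C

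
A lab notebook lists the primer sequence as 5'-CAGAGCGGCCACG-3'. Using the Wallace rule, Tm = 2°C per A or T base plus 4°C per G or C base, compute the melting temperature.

46°C

Counting bases: G=5, T=0, C=5, A=3
A+T = 3, G+C = 10
Tm = 2(3) + 4(10) = 6 + 40 = 46°C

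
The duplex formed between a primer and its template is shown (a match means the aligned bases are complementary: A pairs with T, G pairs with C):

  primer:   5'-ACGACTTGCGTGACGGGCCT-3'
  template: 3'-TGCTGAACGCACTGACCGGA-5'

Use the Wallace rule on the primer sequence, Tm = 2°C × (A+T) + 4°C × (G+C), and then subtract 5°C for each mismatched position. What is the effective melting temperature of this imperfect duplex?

61°C

Primer base counts: A=3, T=4, G=7, C=6 → A+T=7, G+C=13
Perfect-match Tm = 2(7) + 4(13) = 14 + 52 = 66°C
Mismatches (positions where the bases are not complementary): 1 (at position 15)
Effective Tm = 66 − 1×5 = 66 − 5 = 61°C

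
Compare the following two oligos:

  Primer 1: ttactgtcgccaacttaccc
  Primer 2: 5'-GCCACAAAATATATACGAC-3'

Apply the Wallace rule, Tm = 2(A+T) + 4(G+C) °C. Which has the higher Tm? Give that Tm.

Primer 1: A+T=10, G+C=10 → Tm = 2(10)+4(10) = 60°C
Primer 2: A+T=12, G+C=7 → Tm = 2(12)+4(7) = 52°C
60°C vs 52°C → primer 1 is higher.

Primer 1, 60°C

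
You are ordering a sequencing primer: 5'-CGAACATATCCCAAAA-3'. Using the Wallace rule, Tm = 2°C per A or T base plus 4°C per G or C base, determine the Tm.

44°C

Base counts: G=1, A=8, C=5, T=2
So N_AT = 10 and N_GC = 6.
Tm = 4·6 + 2·10 = 24 + 20 = 44°C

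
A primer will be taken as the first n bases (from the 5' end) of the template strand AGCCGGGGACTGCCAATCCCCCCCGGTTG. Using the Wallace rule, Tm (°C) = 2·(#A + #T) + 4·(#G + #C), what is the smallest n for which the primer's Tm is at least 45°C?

n = 13

First 12 bases: AGCCGGGGACTG → Tm = 42°C (< 45°C)
First 13 bases: AGCCGGGGACTGC → Tm = 46°C (≥ 45°C)
Since every base adds ≥2°C, Tm only increases with n, so the threshold is first crossed at n = 13.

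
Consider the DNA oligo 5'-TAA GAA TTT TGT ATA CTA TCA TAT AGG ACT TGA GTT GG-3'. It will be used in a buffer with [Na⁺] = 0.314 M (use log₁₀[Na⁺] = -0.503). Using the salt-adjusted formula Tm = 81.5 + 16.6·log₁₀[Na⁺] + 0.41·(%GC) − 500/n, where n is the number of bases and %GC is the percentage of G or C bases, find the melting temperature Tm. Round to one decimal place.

Length n = 38. Base counts: T=15, C=3, A=12, G=8
G+C = 11, so %GC = 11/38 × 100 = 28.947%
Salt term: 16.6 × (-0.503) = -8.35
GC term: 0.41 × 28.947 = 11.868; length term: −500/38 = −13.158
Tm = 81.5 + (-8.35) + 11.868 − 13.158 = 71.86 → 71.9°C

71.9°C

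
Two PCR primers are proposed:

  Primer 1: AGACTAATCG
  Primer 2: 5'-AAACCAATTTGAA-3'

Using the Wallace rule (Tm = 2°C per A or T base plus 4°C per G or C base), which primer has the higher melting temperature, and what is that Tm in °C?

Primer 2, 32°C

Primer 1: A+T=6, G+C=4 → Tm = 2(6)+4(4) = 28°C
Primer 2: A+T=10, G+C=3 → Tm = 2(10)+4(3) = 32°C
28°C vs 32°C → primer 2 is higher.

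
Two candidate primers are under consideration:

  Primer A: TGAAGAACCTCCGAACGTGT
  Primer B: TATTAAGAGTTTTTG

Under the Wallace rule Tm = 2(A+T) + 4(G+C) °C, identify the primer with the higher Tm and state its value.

Primer A, 60°C

Primer A: A+T=10, G+C=10 → Tm = 2(10)+4(10) = 60°C
Primer B: A+T=12, G+C=3 → Tm = 2(12)+4(3) = 36°C
60°C vs 36°C → primer A is higher.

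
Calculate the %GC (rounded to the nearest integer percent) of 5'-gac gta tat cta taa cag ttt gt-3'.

30%

Base counts: G=4, C=3, T=9, A=7
G+C = 4 + 3 = 7 out of 23 bases
%GC = 7/23 × 100 = 30.43% ≈ 30%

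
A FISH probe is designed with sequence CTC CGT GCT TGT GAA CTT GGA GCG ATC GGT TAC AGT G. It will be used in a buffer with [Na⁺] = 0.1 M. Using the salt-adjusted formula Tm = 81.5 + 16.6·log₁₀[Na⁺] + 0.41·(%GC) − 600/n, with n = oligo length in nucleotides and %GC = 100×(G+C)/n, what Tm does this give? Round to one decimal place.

Length n = 37. Counting bases: G=12, T=11, C=8, A=6
G+C = 20, so %GC = 20/37 × 100 = 54.054%
Salt term: 16.6 × (-1) = -16.6
GC term: 0.41 × 54.054 = 22.162; length term: −600/37 = −16.216
Tm = 81.5 + (-16.6) + 22.162 − 16.216 = 70.846 → 70.8°C

70.8°C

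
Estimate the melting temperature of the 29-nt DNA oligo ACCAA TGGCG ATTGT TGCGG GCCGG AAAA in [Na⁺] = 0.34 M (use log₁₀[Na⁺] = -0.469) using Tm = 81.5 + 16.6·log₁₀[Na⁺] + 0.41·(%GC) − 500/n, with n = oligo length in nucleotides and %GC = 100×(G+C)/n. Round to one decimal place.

79.1°C

Length n = 29. Scanning the sequence gives C=6, T=5, G=10, A=8.
G+C = 16, so %GC = 16/29 × 100 = 55.172%
Salt term: 16.6 × (-0.469) = -7.785
GC term: 0.41 × 55.172 = 22.621; length term: −500/29 = −17.241
Tm = 81.5 + (-7.785) + 22.621 − 17.241 = 79.095 → 79.1°C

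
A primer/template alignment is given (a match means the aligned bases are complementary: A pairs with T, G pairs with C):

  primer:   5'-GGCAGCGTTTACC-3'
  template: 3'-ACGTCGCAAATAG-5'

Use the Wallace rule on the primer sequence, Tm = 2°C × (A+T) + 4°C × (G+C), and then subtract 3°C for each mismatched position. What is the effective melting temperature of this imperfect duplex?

Primer base counts: A=2, T=3, G=4, C=4 → A+T=5, G+C=8
Perfect-match Tm = 2(5) + 4(8) = 10 + 32 = 42°C
Mismatches (positions where the bases are not complementary): 2 (at positions 1, 12)
Effective Tm = 42 − 2×3 = 42 − 6 = 36°C

36°C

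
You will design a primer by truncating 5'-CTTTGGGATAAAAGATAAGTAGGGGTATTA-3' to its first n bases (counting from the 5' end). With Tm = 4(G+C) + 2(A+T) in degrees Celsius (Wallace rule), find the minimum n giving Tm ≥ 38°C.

First 13 bases: CTTTGGGATAAAA → Tm = 34°C (< 38°C)
First 14 bases: CTTTGGGATAAAAG → Tm = 38°C (≥ 38°C)
Since every base adds ≥2°C, Tm only increases with n, so the threshold is first crossed at n = 14.

n = 14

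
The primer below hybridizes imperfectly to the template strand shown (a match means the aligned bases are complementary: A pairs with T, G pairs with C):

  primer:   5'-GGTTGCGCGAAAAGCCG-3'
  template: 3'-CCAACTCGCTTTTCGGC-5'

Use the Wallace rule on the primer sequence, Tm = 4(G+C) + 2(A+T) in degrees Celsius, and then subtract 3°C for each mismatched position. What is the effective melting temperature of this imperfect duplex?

53°C

Primer base counts: A=4, T=2, G=7, C=4 → A+T=6, G+C=11
Perfect-match Tm = 2(6) + 4(11) = 12 + 44 = 56°C
Mismatches (positions where the bases are not complementary): 1 (at position 6)
Effective Tm = 56 − 1×3 = 56 − 3 = 53°C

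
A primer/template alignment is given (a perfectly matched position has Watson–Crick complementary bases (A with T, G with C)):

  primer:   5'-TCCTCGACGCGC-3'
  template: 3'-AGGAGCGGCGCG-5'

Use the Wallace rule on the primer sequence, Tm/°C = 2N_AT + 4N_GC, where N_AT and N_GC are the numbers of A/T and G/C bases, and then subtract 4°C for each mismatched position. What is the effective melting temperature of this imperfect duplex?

38°C

Primer base counts: A=1, T=2, G=3, C=6 → A+T=3, G+C=9
Perfect-match Tm = 2(3) + 4(9) = 6 + 36 = 42°C
Mismatches (positions where the bases are not complementary): 1 (at position 7)
Effective Tm = 42 − 1×4 = 42 − 4 = 38°C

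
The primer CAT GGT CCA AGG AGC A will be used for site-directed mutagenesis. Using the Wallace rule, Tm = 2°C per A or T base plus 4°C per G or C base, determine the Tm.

50°C

T=2, C=4, G=5, A=5
So N_AT = 7 and N_GC = 9.
Tm = 2×7 + 4×9 = 50°C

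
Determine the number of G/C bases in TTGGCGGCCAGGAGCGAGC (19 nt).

14

T=2, C=5, A=3, G=9
G+C = 9 + 5 = 14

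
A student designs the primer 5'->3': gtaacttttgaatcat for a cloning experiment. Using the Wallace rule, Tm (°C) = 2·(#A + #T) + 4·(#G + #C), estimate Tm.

40°C

T=7, G=2, A=5, C=2
So N_AT = 12 and N_GC = 4.
Tm = 4·4 + 2·12 = 16 + 24 = 40°C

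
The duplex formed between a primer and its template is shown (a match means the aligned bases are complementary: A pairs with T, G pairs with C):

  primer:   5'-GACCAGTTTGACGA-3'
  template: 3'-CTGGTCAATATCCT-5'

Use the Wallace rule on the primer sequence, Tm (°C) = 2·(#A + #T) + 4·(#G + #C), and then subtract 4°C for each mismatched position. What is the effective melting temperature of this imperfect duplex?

Primer base counts: A=4, T=3, G=4, C=3 → A+T=7, G+C=7
Perfect-match Tm = 2(7) + 4(7) = 14 + 28 = 42°C
Mismatches (positions where the bases are not complementary): 3 (at positions 9, 10, 12)
Effective Tm = 42 − 3×4 = 42 − 12 = 30°C

30°C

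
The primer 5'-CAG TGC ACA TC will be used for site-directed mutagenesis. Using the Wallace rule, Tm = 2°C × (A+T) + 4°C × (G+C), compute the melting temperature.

Scanning the sequence gives A=3, G=2, T=2, C=4.
AT pairs contribute 5, GC pairs contribute 6.
Tm = 2(5) + 4(6) = 10 + 24 = 34°C

34°C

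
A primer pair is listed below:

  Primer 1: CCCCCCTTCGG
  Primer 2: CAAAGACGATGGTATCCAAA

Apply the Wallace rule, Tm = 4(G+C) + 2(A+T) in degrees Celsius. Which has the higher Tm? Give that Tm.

Primer 1: A+T=2, G+C=9 → Tm = 2(2)+4(9) = 40°C
Primer 2: A+T=12, G+C=8 → Tm = 2(12)+4(8) = 56°C
40°C vs 56°C → primer 2 is higher.

Primer 2, 56°C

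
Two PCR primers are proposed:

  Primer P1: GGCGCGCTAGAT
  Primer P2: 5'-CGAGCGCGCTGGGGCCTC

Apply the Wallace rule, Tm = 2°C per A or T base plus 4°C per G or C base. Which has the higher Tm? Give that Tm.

Primer P1: A+T=4, G+C=8 → Tm = 2(4)+4(8) = 40°C
Primer P2: A+T=3, G+C=15 → Tm = 2(3)+4(15) = 66°C
40°C vs 66°C → primer P2 is higher.

Primer P2, 66°C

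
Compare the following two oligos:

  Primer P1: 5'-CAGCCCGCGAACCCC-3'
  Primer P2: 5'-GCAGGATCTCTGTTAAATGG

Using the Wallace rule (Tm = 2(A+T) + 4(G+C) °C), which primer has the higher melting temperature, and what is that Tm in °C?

Primer P1: A+T=3, G+C=12 → Tm = 2(3)+4(12) = 54°C
Primer P2: A+T=11, G+C=9 → Tm = 2(11)+4(9) = 58°C
54°C vs 58°C → primer P2 is higher.

Primer P2, 58°C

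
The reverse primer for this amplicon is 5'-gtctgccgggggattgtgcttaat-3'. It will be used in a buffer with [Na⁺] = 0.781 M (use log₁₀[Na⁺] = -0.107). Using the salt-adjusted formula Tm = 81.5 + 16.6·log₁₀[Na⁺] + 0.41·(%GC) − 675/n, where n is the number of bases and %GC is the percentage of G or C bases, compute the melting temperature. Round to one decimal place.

73.8°C

Length n = 24. Counting bases: G=9, T=8, A=3, C=4
G+C = 13, so %GC = 13/24 × 100 = 54.167%
Salt term: 16.6 × (-0.107) = -1.776
GC term: 0.41 × 54.167 = 22.208; length term: −675/24 = −28.125
Tm = 81.5 + (-1.776) + 22.208 − 28.125 = 73.807 → 73.8°C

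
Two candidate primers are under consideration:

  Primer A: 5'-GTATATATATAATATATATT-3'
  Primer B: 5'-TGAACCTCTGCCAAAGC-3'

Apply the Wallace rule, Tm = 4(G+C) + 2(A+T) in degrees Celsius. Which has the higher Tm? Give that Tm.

Primer A: A+T=19, G+C=1 → Tm = 2(19)+4(1) = 42°C
Primer B: A+T=8, G+C=9 → Tm = 2(8)+4(9) = 52°C
42°C vs 52°C → primer B is higher.

Primer B, 52°C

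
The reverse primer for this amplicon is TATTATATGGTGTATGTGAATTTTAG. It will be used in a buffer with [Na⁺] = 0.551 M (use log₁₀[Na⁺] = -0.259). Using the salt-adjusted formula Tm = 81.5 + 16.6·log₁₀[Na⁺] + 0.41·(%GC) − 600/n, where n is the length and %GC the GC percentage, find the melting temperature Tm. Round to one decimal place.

Length n = 26. Scanning the sequence gives T=13, G=6, C=0, A=7.
G+C = 6, so %GC = 6/26 × 100 = 23.077%
Salt term: 16.6 × (-0.259) = -4.299
GC term: 0.41 × 23.077 = 9.462; length term: −600/26 = −23.077
Tm = 81.5 + (-4.299) + 9.462 − 23.077 = 63.586 → 63.6°C

63.6°C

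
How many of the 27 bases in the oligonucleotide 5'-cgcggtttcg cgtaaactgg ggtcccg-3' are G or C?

G=10, C=8, T=6, A=3
Total G or C: 10 + 8 = 18

18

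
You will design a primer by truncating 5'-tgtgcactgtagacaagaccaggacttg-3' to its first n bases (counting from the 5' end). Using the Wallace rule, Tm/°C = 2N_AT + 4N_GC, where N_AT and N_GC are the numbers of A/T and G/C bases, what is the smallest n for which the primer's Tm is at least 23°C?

n = 8

First 7 bases: TGTGCAC → Tm = 22°C (< 23°C)
First 8 bases: TGTGCACT → Tm = 24°C (≥ 23°C)
Each additional base adds 2°C (A/T) or 4°C (G/C), so Tm is non-decreasing in n; n = 8 is the first length to reach 23°C.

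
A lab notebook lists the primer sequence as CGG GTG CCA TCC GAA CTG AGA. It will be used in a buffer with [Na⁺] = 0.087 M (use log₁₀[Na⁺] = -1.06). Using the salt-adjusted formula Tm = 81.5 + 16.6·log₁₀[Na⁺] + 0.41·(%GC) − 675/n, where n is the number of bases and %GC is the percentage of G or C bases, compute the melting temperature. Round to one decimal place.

57.1°C

Length n = 21. Counting bases: C=6, A=5, G=7, T=3
G+C = 13, so %GC = 13/21 × 100 = 61.905%
Salt term: 16.6 × (-1.06) = -17.596
GC term: 0.41 × 61.905 = 25.381; length term: −675/21 = −32.143
Tm = 81.5 + (-17.596) + 25.381 − 32.143 = 57.142 → 57.1°C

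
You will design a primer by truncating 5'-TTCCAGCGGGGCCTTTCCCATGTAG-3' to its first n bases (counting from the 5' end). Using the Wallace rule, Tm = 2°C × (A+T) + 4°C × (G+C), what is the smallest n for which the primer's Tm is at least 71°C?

n = 22

First 21 bases: TTCCAGCGGGGCCTTTCCCAT → Tm = 68°C (< 71°C)
First 22 bases: TTCCAGCGGGGCCTTTCCCATG → Tm = 72°C (≥ 71°C)
Each additional base adds 2°C (A/T) or 4°C (G/C), so Tm is non-decreasing in n; n = 22 is the first length to reach 71°C.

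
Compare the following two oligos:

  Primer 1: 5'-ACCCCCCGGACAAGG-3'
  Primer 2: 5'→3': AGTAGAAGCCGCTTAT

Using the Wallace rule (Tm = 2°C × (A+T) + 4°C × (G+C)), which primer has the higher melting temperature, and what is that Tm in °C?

Primer 1, 52°C

Primer 1: A+T=4, G+C=11 → Tm = 2(4)+4(11) = 52°C
Primer 2: A+T=9, G+C=7 → Tm = 2(9)+4(7) = 46°C
52°C vs 46°C → primer 1 is higher.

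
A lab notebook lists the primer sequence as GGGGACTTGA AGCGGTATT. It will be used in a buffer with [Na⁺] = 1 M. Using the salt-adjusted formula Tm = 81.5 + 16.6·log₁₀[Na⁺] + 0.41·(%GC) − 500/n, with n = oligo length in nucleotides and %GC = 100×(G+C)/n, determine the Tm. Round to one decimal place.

Length n = 19. Scanning the sequence gives G=8, A=4, C=2, T=5.
G+C = 10, so %GC = 10/19 × 100 = 52.632%
Salt term: 16.6 × (0) = 0
GC term: 0.41 × 52.632 = 21.579; length term: −500/19 = −26.316
Tm = 81.5 + (0) + 21.579 − 26.316 = 76.763 → 76.8°C

76.8°C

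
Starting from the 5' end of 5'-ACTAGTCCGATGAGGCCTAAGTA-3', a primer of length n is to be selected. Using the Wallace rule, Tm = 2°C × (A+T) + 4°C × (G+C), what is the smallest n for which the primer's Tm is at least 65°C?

First 21 bases: ACTAGTCCGATGAGGCCTAAG → Tm = 64°C (< 65°C)
First 22 bases: ACTAGTCCGATGAGGCCTAAGT → Tm = 66°C (≥ 65°C)
Since every base adds ≥2°C, Tm only increases with n, so the threshold is first crossed at n = 22.

n = 22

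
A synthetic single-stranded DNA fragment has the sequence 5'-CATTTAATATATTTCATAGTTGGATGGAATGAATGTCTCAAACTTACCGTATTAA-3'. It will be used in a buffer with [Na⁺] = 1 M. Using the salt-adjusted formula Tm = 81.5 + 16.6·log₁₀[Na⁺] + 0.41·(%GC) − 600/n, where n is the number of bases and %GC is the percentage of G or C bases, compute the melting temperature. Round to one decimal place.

Length n = 55. Scanning the sequence gives G=8, C=7, T=21, A=19.
G+C = 15, so %GC = 15/55 × 100 = 27.273%
Salt term: 16.6 × (0) = 0
GC term: 0.41 × 27.273 = 11.182; length term: −600/55 = −10.909
Tm = 81.5 + (0) + 11.182 − 10.909 = 81.773 → 81.8°C

81.8°C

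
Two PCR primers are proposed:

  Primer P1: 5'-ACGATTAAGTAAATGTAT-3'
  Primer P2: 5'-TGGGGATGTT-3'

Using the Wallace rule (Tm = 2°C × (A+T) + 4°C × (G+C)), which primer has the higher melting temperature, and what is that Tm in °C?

Primer P1, 44°C

Primer P1: A+T=14, G+C=4 → Tm = 2(14)+4(4) = 44°C
Primer P2: A+T=5, G+C=5 → Tm = 2(5)+4(5) = 30°C
44°C vs 30°C → primer P1 is higher.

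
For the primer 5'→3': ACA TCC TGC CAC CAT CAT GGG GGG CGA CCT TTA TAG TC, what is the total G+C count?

21

Base counts: A=8, G=9, T=9, C=12
Total G or C: 9 + 12 = 21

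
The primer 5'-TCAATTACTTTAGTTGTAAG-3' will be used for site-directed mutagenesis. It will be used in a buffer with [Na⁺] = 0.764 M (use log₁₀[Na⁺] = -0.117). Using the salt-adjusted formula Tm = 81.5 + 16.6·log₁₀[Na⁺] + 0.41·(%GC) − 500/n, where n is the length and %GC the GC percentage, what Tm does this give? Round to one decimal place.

64.8°C

Length n = 20. G=3, C=2, A=6, T=9
G+C = 5, so %GC = 5/20 × 100 = 25%
Salt term: 16.6 × (-0.117) = -1.942
GC term: 0.41 × 25 = 10.25; length term: −500/20 = −25
Tm = 81.5 + (-1.942) + 10.25 − 25 = 64.808 → 64.8°C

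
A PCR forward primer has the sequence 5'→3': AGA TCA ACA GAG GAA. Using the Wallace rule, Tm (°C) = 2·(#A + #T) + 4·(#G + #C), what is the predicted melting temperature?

Scanning the sequence gives G=4, T=1, A=8, C=2.
AT pairs contribute 9, GC pairs contribute 6.
Tm = 2(9) + 4(6) = 18 + 24 = 42°C

42°C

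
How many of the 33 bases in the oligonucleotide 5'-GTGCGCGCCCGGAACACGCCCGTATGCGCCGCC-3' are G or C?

Base counts: T=3, G=11, A=4, C=15
G+C = 11 + 15 = 26

26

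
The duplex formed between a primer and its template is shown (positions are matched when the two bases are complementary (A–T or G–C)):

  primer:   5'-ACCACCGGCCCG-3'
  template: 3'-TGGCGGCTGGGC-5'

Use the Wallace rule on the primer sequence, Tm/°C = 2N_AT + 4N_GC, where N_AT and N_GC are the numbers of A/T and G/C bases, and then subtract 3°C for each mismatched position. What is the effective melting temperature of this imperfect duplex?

38°C

Primer base counts: A=2, T=0, G=3, C=7 → A+T=2, G+C=10
Perfect-match Tm = 2(2) + 4(10) = 4 + 40 = 44°C
Mismatches (positions where the bases are not complementary): 2 (at positions 4, 8)
Effective Tm = 44 − 2×3 = 44 − 6 = 38°C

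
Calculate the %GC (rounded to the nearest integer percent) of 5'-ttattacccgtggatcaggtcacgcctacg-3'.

53%

C=9, T=8, A=6, G=7
G+C = 7 + 9 = 16 out of 30 bases
%GC = 16/30 × 100 = 53.33% ≈ 53%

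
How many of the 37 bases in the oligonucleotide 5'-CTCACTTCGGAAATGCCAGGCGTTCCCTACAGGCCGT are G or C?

22

Counting bases: T=8, A=7, C=13, G=9
Total G or C: 9 + 13 = 22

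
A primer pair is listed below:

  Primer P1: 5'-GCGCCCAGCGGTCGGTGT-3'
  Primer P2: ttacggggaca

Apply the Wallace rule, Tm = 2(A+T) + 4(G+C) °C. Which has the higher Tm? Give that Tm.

Primer P1, 64°C

Primer P1: A+T=4, G+C=14 → Tm = 2(4)+4(14) = 64°C
Primer P2: A+T=5, G+C=6 → Tm = 2(5)+4(6) = 34°C
64°C vs 34°C → primer P1 is higher.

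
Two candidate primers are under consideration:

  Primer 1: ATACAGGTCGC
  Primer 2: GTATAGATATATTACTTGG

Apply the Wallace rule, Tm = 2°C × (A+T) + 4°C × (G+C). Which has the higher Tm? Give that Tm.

Primer 1: A+T=5, G+C=6 → Tm = 2(5)+4(6) = 34°C
Primer 2: A+T=14, G+C=5 → Tm = 2(14)+4(5) = 48°C
34°C vs 48°C → primer 2 is higher.

Primer 2, 48°C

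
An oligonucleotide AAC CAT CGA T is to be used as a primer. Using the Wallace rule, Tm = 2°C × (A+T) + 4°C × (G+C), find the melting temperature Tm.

Base counts: T=2, C=3, G=1, A=4
So N_AT = 6 and N_GC = 4.
Tm = 2×6 + 4×4 = 28°C

28°C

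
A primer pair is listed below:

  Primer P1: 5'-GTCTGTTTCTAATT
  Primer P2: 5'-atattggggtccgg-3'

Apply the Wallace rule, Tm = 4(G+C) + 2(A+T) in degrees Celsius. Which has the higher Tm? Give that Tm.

Primer P1: A+T=10, G+C=4 → Tm = 2(10)+4(4) = 36°C
Primer P2: A+T=6, G+C=8 → Tm = 2(6)+4(8) = 44°C
36°C vs 44°C → primer P2 is higher.

Primer P2, 44°C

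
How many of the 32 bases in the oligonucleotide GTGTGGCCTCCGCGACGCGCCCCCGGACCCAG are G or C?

26

Counting bases: C=15, G=11, T=3, A=3
Total G or C: 11 + 15 = 26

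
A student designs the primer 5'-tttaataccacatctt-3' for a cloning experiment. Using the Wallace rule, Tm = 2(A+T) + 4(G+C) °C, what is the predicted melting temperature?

Base counts: G=0, C=4, T=7, A=5
AT pairs contribute 12, GC pairs contribute 4.
Tm = 4·4 + 2·12 = 16 + 24 = 40°C

40°C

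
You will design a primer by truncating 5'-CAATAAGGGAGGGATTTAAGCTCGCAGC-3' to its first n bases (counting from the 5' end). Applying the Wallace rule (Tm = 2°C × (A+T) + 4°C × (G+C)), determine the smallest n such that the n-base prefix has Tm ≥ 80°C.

First 26 bases: CAATAAGGGAGGGATTTAAGCTCGCA → Tm = 76°C (< 80°C)
First 27 bases: CAATAAGGGAGGGATTTAAGCTCGCAG → Tm = 80°C (≥ 80°C)
Each additional base adds 2°C (A/T) or 4°C (G/C), so Tm is non-decreasing in n; n = 27 is the first length to reach 80°C.

n = 27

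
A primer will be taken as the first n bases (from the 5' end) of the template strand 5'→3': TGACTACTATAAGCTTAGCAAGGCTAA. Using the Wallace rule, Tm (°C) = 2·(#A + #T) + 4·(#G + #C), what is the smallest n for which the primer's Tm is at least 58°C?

First 21 bases: TGACTACTATAAGCTTAGCAA → Tm = 56°C (< 58°C)
First 22 bases: TGACTACTATAAGCTTAGCAAG → Tm = 60°C (≥ 58°C)
Since every base adds ≥2°C, Tm only increases with n, so the threshold is first crossed at n = 22.

n = 22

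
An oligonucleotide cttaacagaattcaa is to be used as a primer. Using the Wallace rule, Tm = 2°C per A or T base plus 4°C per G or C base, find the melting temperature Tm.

Scanning the sequence gives C=3, G=1, T=4, A=7.
AT pairs contribute 11, GC pairs contribute 4.
Tm = 2(11) + 4(4) = 22 + 16 = 38°C

38°C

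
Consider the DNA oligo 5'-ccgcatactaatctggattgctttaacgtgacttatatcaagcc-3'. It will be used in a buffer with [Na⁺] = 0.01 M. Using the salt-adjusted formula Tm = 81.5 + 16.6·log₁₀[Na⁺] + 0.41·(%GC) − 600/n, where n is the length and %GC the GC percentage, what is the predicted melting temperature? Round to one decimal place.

Length n = 44. Counting bases: G=7, T=14, A=12, C=11
G+C = 18, so %GC = 18/44 × 100 = 40.909%
Salt term: 16.6 × (-2) = -33.2
GC term: 0.41 × 40.909 = 16.773; length term: −600/44 = −13.636
Tm = 81.5 + (-33.2) + 16.773 − 13.636 = 51.437 → 51.4°C

51.4°C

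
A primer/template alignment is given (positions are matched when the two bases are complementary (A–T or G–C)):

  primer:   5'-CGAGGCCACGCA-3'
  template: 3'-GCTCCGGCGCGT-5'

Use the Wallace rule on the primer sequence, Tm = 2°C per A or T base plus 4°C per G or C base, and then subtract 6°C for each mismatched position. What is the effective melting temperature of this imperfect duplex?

36°C

Primer base counts: A=3, T=0, G=4, C=5 → A+T=3, G+C=9
Perfect-match Tm = 2(3) + 4(9) = 6 + 36 = 42°C
Mismatches (positions where the bases are not complementary): 1 (at position 8)
Effective Tm = 42 − 1×6 = 42 − 6 = 36°C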